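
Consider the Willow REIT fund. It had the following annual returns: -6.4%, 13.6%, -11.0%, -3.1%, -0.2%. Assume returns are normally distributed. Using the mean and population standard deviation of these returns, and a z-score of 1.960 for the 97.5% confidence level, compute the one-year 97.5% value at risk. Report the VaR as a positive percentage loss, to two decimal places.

r̄ = (-6.4 + 13.6 − 11 − 3.1 − 0.2) / 5 = -1.4200%
Population std dev = √[346.4880 / 5] = 8.3245%
VaR = −(r̄ − z·σ) = −(-1.4200 − 1.960 × 8.3245) = −(-17.7360) = 17.7360%

17.74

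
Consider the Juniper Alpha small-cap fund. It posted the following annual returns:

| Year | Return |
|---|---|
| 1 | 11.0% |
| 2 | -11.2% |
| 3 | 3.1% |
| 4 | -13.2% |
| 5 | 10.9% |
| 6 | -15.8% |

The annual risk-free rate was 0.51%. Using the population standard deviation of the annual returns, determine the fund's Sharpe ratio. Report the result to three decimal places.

r̄ = (11 − 11.2 + 3.1 − 13.2 + 10.9 − 15.8) / 6 = -15.20 / 6 = -2.5333%
Σ(r − r̄)² = 760.2333; population σ = √(760.2333/6) = 11.2564%
Sharpe = (r̄ − rf) / σ = (-2.5333 − 0.51) / 11.2564 = -3.0433 / 11.2564 = -0.2704

-0.270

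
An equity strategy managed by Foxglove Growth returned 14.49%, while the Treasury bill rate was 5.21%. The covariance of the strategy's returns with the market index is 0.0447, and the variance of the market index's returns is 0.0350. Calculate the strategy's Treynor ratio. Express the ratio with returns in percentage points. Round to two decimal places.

β = Cov / Var = 0.0447 / 0.0350 = 1.2771
Treynor = (Rp − Rf) / β = (14.49% − 5.21%) / 1.2771 = 9.28 / 1.2771 = 7.2665

7.27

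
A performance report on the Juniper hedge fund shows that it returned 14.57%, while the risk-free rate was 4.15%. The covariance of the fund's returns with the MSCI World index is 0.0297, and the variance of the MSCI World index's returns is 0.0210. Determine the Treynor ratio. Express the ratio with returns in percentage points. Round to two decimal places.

β = Cov / Var = 0.0297 / 0.0210 = 1.4143
Treynor = (Rp − Rf) / β = (14.57% − 4.15%) / 1.4143 = 10.42 / 1.4143 = 7.3676

7.37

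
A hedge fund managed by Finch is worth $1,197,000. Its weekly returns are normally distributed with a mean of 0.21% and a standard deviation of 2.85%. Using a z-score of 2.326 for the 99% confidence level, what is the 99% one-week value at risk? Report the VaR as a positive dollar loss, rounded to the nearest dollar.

$76,837

Return at the 99% tail: μ − z·σ = 0.21% − 2.326 × 2.85% = 0.21 − 6.6291 = -6.4191%
VaR = −(-6.4191%) × $1,197,000 = 6.4191% × $1,197,000 = $76,837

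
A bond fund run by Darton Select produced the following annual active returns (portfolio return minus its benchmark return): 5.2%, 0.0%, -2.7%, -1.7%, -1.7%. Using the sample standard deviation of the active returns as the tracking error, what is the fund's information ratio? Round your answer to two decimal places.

-0.06

r̄ = (5.2 + 0 − 2.7 − 1.7 − 1.7) / 5 = -0.90 / 5 = -0.1800%
Sample std dev = √[39.9480 / 4] = 3.1602%
IR = r̄ / tracking error = -0.1800 / 3.1602 = -0.0570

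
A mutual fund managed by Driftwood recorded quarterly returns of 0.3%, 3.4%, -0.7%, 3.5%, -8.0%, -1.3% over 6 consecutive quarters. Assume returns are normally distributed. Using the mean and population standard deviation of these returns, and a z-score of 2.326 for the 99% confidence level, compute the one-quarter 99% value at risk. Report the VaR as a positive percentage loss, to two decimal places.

9.41

r̄ = (0.3 + 3.4 − 0.7 + 3.5 − 8 − 1.3) / 6 = -2.80 / 6 = -0.4667%
Population std dev = √[88.7733 / 6] = 3.8465%
VaR = −(r̄ − z·σ) = −(-0.4667 − 2.326 × 3.8465) = −(-9.4137) = 9.4137%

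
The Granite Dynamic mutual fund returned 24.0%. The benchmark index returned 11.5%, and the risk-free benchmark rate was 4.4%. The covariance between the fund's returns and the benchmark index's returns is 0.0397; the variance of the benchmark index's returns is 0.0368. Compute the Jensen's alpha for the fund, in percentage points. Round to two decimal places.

β = Cov / Var = 0.0397 / 0.0368 = 1.0788
E[R] = Rf + β(Rm − Rf) = 4.4% + 1.0788 × (11.5% − 4.4%) = 12.0595%
α = Rp − E[R] = 24.0% − 12.0595% = 11.9405

11.94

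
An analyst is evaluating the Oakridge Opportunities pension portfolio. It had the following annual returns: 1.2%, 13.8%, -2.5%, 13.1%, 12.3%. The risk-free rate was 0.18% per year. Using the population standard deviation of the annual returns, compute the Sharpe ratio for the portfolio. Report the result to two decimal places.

1.08

Mean return r̄ = 37.90 / 5 = 7.5800%
Σ(r − r̄)² = 233.7480; population σ = √(233.7480/5) = 6.8374%
Sharpe = (r̄ − rf) / σ = (7.5800 − 0.18) / 6.8374 = 7.4000 / 6.8374 = 1.0823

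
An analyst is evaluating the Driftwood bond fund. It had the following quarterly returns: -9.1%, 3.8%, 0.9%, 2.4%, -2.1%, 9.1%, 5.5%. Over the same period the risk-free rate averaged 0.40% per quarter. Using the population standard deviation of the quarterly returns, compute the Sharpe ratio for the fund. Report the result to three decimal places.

r̄ = (-9.1 + 3.8 + 0.9 + 2.4 − 2.1 + 9.1 + 5.5) / 7 = 10.50 / 7 = 1.5000%
Population std dev = √[205.5400 / 7] = 5.4188%
Sharpe = (r̄ − rf) / σ = (1.5000 − 0.4) / 5.4188 = 1.1000 / 5.4188 = 0.2030

0.203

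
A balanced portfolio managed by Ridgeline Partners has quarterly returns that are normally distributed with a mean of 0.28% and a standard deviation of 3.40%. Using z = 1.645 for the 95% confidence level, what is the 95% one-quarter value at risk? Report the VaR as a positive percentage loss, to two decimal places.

5.31

VaR (as % loss) = −(μ − z·σ) = −(0.28% − 1.645 × 3.40%) = −(-5.3130%) = 5.3130%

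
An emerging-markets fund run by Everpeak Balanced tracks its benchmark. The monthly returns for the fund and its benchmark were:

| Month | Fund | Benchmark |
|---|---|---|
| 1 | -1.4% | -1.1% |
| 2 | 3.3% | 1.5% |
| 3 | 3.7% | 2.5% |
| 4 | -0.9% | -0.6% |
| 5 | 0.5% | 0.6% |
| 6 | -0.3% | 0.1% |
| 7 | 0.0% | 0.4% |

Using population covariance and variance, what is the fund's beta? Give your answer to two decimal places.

1.58

r̄p = 0.7000%,  r̄m = 0.4857%
Cov = Σ(rp − r̄p)(rm − r̄m) / 7 = 2.0243
Var(rm) = Σ(rm − r̄m)² / 7 = 1.2784
β = Cov / Var = 2.0243 / 1.2784 = 1.5835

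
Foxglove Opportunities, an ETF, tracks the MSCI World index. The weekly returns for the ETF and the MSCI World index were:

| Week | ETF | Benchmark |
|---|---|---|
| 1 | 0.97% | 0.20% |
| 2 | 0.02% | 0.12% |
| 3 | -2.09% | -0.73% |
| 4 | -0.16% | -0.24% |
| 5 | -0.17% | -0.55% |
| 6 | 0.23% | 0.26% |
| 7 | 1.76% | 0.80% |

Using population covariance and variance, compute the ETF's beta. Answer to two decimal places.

r̄p = 0.0800%,  r̄m = -0.0200%
Cov = Σ(rp − r̄p)(rm − r̄m) / 7 = 0.4761
Var(rm) = Σ(rm − r̄m)² / 7 = 0.2360
β = Cov / Var = 0.4761 / 0.2360 = 2.0174

2.02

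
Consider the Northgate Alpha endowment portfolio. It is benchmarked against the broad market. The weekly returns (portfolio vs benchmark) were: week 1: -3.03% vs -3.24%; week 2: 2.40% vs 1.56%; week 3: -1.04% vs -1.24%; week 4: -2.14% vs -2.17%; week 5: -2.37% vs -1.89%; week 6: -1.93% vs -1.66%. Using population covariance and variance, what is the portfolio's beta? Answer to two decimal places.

r̄p = -1.3517%,  r̄m = -1.4400%
Cov = Σ(rp − r̄p)(rm − r̄m) / 6 = 2.5832
Var(rm) = Σ(rm − r̄m)² / 6 = 2.1773
β = Cov / Var = 2.5832 / 2.1773 = 1.1864

1.19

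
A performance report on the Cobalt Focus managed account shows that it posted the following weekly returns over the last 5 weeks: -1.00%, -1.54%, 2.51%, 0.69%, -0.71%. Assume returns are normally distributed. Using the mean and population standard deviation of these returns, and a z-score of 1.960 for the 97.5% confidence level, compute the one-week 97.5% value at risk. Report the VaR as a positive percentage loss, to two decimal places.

2.87

Mean return r̄ = -0.050 / 5 = -0.0100%
Population σ = √[Σ(r − r̄)² / 5] = √[10.6514 / 5] = √2.1303 = 1.4596%
VaR = −(r̄ − z·σ) = −(-0.0100 − 1.960 × 1.4596) = −(-2.8708) = 2.8708%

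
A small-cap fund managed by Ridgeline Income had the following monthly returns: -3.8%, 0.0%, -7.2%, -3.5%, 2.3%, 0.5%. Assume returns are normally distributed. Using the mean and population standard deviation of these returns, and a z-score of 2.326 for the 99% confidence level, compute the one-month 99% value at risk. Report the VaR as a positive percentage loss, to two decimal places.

Mean return r̄ = -11.70 / 6 = -1.9500%
Σ(r − r̄)² = 61.2550; population σ = √(61.2550/6) = 3.1952%
VaR = −(r̄ − z·σ) = −(-1.9500 − 2.326 × 3.1952) = −(-9.3820) = 9.3820%

9.38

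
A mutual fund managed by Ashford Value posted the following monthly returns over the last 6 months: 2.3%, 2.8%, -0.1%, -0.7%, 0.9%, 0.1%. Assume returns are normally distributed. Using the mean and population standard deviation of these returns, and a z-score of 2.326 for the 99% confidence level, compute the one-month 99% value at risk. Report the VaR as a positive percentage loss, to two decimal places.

r̄ = (2.3 + 2.8 − 0.1 − 0.7 + 0.9 + 0.1) / 6 = 5.30 / 6 = 0.8833%
Σ(r − r̄)² = 9.7683; population σ = √(9.7683/6) = 1.2760%
VaR = −(r̄ − z·σ) = −(0.8833 − 2.326 × 1.2760) = −(-2.0847) = 2.0847%

2.08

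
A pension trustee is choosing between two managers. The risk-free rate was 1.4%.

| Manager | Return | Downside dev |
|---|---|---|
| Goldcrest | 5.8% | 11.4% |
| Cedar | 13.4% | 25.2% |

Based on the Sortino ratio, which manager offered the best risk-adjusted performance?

Goldcrest: Sortino ratio = (5.8% − 1.4%) / 11.4% = 0.386
Cedar: Sortino ratio = (13.4% − 1.4%) / 25.2% = 0.476
Highest: Cedar (0.476).

Cedar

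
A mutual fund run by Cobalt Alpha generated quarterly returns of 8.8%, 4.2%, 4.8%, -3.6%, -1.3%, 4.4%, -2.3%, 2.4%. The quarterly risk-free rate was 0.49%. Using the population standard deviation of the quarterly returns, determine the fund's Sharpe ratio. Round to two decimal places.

r̄ = (8.8 + 4.2 + 4.8 − 3.6 − 1.3 + 4.4 − 2.3 + 2.4) / 8 = 2.1750%
Σ(r − r̄)² = (8.8 − 2.1750)² + (4.2 − 2.1750)² + … = 125.3350
σ = √[125.3350 / 8] = 3.9581%
Sharpe = (r̄ − rf) / σ = (2.1750 − 0.49) / 3.9581 = 1.6850 / 3.9581 = 0.4257

0.43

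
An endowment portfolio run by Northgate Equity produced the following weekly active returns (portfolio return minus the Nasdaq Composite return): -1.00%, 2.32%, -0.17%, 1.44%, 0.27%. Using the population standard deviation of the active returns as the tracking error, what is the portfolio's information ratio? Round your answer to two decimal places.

0.49

Mean return μ = 2.860 / 5 = 0.5720%
Population std dev = √[6.9219 / 5] = 1.1766%
IR = μ / tracking error = 0.5720 / 1.1766 = 0.4861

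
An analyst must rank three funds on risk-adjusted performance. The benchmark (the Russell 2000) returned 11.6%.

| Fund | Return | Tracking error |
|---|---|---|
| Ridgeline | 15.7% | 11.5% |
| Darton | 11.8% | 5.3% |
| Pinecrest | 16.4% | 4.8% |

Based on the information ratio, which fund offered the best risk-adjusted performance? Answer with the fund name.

Ridgeline: IR = (15.7% − 11.6%) / 11.5% = 0.357
Darton: IR = (11.8% − 11.6%) / 5.3% = 0.038
Pinecrest: IR = (16.4% − 11.6%) / 4.8% = 1.000
Highest: Pinecrest (1.000).

Pinecrest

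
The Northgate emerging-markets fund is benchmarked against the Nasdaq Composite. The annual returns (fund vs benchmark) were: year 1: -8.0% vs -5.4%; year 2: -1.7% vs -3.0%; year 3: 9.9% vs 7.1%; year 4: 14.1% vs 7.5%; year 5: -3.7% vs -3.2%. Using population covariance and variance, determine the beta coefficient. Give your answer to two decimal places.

1.50

r̄p = 2.1200%,  r̄m = 0.6000%
Cov = Σ(rp − r̄p)(rm − r̄m) / 5 = 45.9640
Var(rm) = Σ(rm − r̄m)² / 5 = 30.6520
β = Cov / Var = 45.9640 / 30.6520 = 1.4995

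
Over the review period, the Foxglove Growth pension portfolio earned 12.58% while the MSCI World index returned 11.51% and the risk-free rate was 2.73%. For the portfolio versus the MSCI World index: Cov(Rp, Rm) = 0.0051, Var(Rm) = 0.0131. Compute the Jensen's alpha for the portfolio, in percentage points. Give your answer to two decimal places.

β = Cov / Var = 0.0051 / 0.0131 = 0.3893
E[R] = Rf + β(Rm − Rf) = 2.73% + 0.3893 × (11.51% − 2.73%) = 6.1481%
α = Rp − E[R] = 12.58% − 6.1481% = 6.4319

6.43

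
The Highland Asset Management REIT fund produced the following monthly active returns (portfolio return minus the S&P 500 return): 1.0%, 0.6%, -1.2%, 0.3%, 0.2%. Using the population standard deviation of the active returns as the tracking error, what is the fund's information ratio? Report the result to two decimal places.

r̄ = (1 + 0.6 − 1.2 + 0.3 + 0.2) / 5 = 0.90 / 5 = 0.1800%
Σ(r − r̄)² = (1 − 0.1800)² + (0.6 − 0.1800)² + (-1.2 − 0.1800)² + … = 2.7680
σ = √[2.7680 / 5] = 0.7440%
IR = r̄ / tracking error = 0.1800 / 0.7440 = 0.2419

0.24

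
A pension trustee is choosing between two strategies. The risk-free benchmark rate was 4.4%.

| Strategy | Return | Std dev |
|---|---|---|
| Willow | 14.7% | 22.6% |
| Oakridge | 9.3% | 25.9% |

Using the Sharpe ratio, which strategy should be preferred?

Willow: Sharpe ratio = (14.7% − 4.4%) / 22.6% = 0.456
Oakridge: Sharpe ratio = (9.3% − 4.4%) / 25.9% = 0.189
Highest: Willow (0.456).

Willow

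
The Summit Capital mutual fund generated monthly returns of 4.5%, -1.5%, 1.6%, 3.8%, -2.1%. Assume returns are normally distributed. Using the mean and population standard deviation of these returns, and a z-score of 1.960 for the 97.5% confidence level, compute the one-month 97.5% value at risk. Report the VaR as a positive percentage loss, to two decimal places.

4.00

μ = (4.5 − 1.5 + 1.6 + 3.8 − 2.1) / 5 = 6.30 / 5 = 1.2600%
Σ(r − μ)² = (4.5 − 1.2600)² + (-1.5 − 1.2600)² + … = 35.9720
population σ = √(35.9720 / 5) = √7.1944 = 2.6822%
VaR = −(μ − z·σ) = −(1.2600 − 1.960 × 2.6822) = −(-3.9971) = 3.9971%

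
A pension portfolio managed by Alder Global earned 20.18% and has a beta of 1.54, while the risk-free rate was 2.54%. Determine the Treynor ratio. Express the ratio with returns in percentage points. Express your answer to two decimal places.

11.45

Treynor = (Rp − Rf) / β = (20.18% − 2.54%) / 1.54 = 17.64 / 1.54 = 11.4545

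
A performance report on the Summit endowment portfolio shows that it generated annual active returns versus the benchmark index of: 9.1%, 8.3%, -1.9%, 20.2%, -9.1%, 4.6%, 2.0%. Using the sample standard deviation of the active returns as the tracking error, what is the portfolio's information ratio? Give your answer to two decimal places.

0.51

μ = (9.1 + 8.3 − 1.9 + 20.2 − 9.1 + 4.6 + 2) / 7 = 4.7429%
Σ(r − μ)² = (9.1 − 4.7429)² + (8.3 − 4.7429)² + … = 513.8571
sample σ = √(513.8571 / 6) = √85.6429 = 9.2543%
IR = μ / tracking error = 4.7429 / 9.2543 = 0.5125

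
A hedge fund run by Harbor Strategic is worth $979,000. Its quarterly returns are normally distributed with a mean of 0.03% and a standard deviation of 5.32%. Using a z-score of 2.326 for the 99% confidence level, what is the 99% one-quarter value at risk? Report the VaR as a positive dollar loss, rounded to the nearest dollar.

Return at the 99% tail: μ − z·σ = 0.03% − 2.326 × 5.32% = 0.03 − 12.37432 = -12.34432%
VaR = −(-12.34432%) × $979,000 = 12.34432% × $979,000 = $120,851

$120,851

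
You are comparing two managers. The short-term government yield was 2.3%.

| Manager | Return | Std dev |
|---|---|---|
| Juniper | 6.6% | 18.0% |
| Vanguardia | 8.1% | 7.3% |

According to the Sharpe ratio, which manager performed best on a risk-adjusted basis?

Juniper: Sharpe ratio = (6.6% − 2.3%) / 18.0% = 0.239
Vanguardia: Sharpe ratio = (8.1% − 2.3%) / 7.3% = 0.795
Highest: Vanguardia (0.795).

Vanguardia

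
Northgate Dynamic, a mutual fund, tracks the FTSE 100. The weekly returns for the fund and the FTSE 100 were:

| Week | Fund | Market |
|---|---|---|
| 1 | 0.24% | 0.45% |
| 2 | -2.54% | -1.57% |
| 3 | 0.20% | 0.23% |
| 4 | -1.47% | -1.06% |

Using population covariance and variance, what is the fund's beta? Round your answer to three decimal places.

1.369

r̄p = -0.8925%,  r̄m = -0.4875%
Cov = Σ(rp − r̄p)(rm − r̄m) / 4 = 0.9899
Var(rm) = Σ(rm − r̄m)² / 4 = 0.7233
β = Cov / Var = 0.9899 / 0.7233 = 1.3686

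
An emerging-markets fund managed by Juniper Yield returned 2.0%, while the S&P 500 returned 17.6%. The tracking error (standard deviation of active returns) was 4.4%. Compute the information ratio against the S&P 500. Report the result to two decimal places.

IR = (Rp − Rb) / TE = (2.0% − 17.6%) / 4.4% = -15.60% / 4.4% = -3.5455

-3.55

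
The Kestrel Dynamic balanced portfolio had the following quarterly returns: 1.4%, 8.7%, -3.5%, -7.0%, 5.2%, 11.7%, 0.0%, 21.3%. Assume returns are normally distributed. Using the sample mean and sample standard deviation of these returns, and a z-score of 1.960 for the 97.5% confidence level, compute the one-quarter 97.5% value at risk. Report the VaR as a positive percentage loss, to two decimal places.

13.08

r̄ = (1.4 + 8.7 − 3.5 − 7 + 5.2 + 11.7 + 0 + 21.3) / 8 = 37.80 / 8 = 4.7250%
Sample σ = √[Σ(r − r̄)² / 7] = √[577.9150 / 7] = √82.5593 = 9.0862%
VaR = −(r̄ − z·σ) = −(4.7250 − 1.960 × 9.0862) = −(-13.0840) = 13.0840%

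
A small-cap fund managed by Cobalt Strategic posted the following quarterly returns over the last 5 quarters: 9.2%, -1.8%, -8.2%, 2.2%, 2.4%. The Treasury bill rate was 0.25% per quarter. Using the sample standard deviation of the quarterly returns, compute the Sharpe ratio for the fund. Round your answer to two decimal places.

r̄ = (9.2 − 1.8 − 8.2 + 2.2 + 2.4) / 5 = 3.80 / 5 = 0.7600%
Σ(r − r̄)² = 162.8320; sample σ = √(162.8320/4) = 6.3803%
Sharpe = (r̄ − rf) / σ = (0.7600 − 0.25) / 6.3803 = 0.5100 / 6.3803 = 0.0799

0.08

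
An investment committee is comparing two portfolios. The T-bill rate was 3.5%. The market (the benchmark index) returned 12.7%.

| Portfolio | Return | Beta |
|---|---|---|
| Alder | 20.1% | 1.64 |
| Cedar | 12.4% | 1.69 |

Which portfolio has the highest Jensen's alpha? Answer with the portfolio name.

Alder

Alder: α = 20.1% − [3.5% + 1.64 × (12.7% − 3.5%)] = 1.512
Cedar: α = 12.4% − [3.5% + 1.69 × (12.7% − 3.5%)] = -6.648
Highest: Alder (1.512).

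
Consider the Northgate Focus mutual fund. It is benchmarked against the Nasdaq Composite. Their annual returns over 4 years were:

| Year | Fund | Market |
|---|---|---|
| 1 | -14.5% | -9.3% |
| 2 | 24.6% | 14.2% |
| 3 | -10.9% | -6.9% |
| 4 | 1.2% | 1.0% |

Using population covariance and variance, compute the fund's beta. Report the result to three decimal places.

1.666

r̄p = 0.1000%,  r̄m = -0.2500%
Cov = Σ(rp − r̄p)(rm − r̄m) / 4 = 140.1700
Var(rm) = Σ(rm − r̄m)² / 4 = 84.1225
β = Cov / Var = 140.1700 / 84.1225 = 1.6663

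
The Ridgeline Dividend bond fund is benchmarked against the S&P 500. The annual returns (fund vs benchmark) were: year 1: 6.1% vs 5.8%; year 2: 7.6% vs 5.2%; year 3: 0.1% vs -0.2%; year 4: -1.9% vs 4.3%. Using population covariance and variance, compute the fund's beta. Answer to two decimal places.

0.98

r̄p = 2.9750%,  r̄m = 3.7750%
Cov = Σ(rp − r̄p)(rm − r̄m) / 4 = 5.4469
Var(rm) = Σ(rm − r̄m)² / 4 = 5.5519
β = Cov / Var = 5.4469 / 5.5519 = 0.9811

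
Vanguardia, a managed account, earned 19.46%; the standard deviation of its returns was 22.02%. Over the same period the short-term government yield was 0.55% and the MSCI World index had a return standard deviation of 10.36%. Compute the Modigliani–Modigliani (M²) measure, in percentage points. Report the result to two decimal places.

Sharpe = (Rp − Rf) / σp = (19.46% − 0.55%) / 22.02% = 0.8588
M² = Rf + Sharpe × σm = 0.55% + 0.8588 × 10.36% = 9.4472%

9.45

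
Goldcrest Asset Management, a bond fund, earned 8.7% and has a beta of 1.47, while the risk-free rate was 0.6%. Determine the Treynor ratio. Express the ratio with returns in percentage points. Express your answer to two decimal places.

5.51

Treynor = (Rp − Rf) / β = (8.7% − 0.6%) / 1.47 = 8.10 / 1.47 = 5.5102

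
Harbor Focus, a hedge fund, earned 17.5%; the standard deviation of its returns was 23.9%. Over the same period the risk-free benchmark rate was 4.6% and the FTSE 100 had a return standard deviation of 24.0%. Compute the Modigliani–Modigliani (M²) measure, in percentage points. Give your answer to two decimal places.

17.55

Sharpe = (Rp − Rf) / σp = (17.5% − 4.6%) / 23.9% = 0.5397
M² = Rf + Sharpe × σm = 4.6% + 0.5397 × 24.0% = 17.5528%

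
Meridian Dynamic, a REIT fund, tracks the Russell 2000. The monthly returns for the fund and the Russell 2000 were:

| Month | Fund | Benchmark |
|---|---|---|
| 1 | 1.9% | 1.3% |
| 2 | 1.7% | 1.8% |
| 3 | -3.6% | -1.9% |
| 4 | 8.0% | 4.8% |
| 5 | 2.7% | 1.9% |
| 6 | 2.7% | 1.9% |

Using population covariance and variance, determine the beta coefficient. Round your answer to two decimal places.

r̄p = 2.2333%,  r̄m = 1.6333%
Cov = Σ(rp − r̄p)(rm − r̄m) / 6 = 6.5239
Var(rm) = Σ(rm − r̄m)² / 6 = 3.7989
β = Cov / Var = 6.5239 / 3.7989 = 1.7173

1.72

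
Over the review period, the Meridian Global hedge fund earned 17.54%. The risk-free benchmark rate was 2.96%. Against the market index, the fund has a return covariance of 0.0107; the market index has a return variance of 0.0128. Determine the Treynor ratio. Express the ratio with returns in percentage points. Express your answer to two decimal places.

β = Cov / Var = 0.0107 / 0.0128 = 0.8359
Treynor = (Rp − Rf) / β = (17.54% − 2.96%) / 0.8359 = 14.58 / 0.8359 = 17.4423

17.44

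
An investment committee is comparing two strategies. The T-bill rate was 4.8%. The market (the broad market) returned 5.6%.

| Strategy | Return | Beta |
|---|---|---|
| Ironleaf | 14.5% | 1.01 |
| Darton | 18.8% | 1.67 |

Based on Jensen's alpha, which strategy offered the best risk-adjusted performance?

Ironleaf: α = 14.5% − [4.8% + 1.01 × (5.6% − 4.8%)] = 8.892
Darton: α = 18.8% − [4.8% + 1.67 × (5.6% − 4.8%)] = 12.664
Highest: Darton (12.664).

Darton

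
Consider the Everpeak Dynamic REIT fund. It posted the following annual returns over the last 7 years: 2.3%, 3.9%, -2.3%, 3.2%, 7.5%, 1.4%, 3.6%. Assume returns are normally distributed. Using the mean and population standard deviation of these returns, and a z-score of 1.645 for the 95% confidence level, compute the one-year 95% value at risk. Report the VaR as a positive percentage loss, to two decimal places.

r̄ = (2.3 + 3.9 − 2.3 + 3.2 + 7.5 + 1.4 + 3.6) / 7 = 19.60 / 7 = 2.8000%
Σ(r − r̄)² = (2.3 − 2.8000)² + (3.9 − 2.8000)² + (-2.3 − 2.8000)² + … = 52.3200
population σ = √(52.3200 / 7) = √7.4743 = 2.7339%
VaR = −(r̄ − z·σ) = −(2.8000 − 1.645 × 2.7339) = −(-1.6973) = 1.6973%

1.70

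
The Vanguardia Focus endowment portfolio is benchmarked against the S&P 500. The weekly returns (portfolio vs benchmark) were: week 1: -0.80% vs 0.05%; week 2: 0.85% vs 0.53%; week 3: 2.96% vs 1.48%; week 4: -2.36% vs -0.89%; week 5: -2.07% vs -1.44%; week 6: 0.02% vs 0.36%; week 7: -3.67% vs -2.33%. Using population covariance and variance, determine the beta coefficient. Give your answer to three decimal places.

1.651

r̄p = -0.7243%,  r̄m = -0.3200%
Cov = Σ(rp − r̄p)(rm − r̄m) / 7 = 2.4012
Var(rm) = Σ(rm − r̄m)² / 7 = 1.4545
β = Cov / Var = 2.4012 / 1.4545 = 1.6509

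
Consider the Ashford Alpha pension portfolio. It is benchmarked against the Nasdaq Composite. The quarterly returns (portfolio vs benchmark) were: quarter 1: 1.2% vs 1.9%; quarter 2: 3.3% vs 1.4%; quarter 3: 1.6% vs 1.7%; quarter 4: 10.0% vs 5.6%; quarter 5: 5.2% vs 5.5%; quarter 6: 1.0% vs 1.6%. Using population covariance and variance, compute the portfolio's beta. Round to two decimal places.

1.47

r̄p = 3.7167%,  r̄m = 2.9500%
Cov = Σ(rp − r̄p)(rm − r̄m) / 6 = 5.0058
Var(rm) = Σ(rm − r̄m)² / 6 = 3.4025
β = Cov / Var = 5.0058 / 3.4025 = 1.4712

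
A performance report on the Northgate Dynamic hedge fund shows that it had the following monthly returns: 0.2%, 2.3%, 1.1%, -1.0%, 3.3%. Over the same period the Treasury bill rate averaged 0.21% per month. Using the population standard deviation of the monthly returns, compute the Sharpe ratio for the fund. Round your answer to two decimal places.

0.64

r̄ = (0.2 + 2.3 + 1.1 − 1 + 3.3) / 5 = 5.90 / 5 = 1.1800%
Σ(r − r̄)² = (0.2 − 1.1800)² + (2.3 − 1.1800)² + … = 11.4680
population σ = √(11.4680 / 5) = √2.2936 = 1.5145%
Sharpe = (r̄ − rf) / σ = (1.1800 − 0.21) / 1.5145 = 0.9700 / 1.5145 = 0.6405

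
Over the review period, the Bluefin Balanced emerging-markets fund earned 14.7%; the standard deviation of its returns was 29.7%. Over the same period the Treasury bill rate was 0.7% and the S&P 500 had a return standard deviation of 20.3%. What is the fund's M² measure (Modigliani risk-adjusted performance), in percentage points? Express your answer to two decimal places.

Sharpe = (Rp − Rf) / σp = (14.7% − 0.7%) / 29.7% = 0.4714
M² = Rf + Sharpe × σm = 0.7% + 0.4714 × 20.3% = 10.2694%

10.27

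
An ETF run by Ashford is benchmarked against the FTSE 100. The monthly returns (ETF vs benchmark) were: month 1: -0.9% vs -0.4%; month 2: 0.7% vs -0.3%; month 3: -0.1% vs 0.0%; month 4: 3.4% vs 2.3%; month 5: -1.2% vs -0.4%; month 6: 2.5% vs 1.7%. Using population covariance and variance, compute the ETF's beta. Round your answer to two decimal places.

r̄p = 0.7333%,  r̄m = 0.4833%
Cov = Σ(rp − r̄p)(rm − r̄m) / 6 = 1.7622
Var(rm) = Σ(rm − r̄m)² / 6 = 1.1981
β = Cov / Var = 1.7622 / 1.1981 = 1.4708

1.47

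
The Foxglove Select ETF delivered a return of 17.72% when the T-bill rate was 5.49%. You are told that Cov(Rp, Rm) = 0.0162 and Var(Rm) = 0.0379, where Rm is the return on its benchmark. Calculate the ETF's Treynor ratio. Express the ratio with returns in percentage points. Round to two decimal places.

28.61

β = Cov / Var = 0.0162 / 0.0379 = 0.4274
Treynor = (Rp − Rf) / β = (17.72% − 5.49%) / 0.4274 = 12.23 / 0.4274 = 28.6149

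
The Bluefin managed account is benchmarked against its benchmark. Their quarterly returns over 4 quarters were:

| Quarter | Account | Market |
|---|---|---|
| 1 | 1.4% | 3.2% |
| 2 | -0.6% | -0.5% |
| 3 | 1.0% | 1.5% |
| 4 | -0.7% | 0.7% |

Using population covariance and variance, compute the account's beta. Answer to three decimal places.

0.615

r̄p = 0.2750%,  r̄m = 1.2250%
Cov = Σ(rp − r̄p)(rm − r̄m) / 4 = 1.1106
Var(rm) = Σ(rm − r̄m)² / 4 = 1.8069
β = Cov / Var = 1.1106 / 1.8069 = 0.6146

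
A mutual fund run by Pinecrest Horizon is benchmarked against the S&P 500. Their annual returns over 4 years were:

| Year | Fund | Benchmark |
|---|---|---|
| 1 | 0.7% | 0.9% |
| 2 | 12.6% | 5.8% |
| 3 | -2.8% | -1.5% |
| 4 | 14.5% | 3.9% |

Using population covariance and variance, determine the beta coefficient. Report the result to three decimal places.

r̄p = 6.2500%,  r̄m = 2.2750%
Cov = Σ(rp − r̄p)(rm − r̄m) / 4 = 19.3963
Var(rm) = Σ(rm − r̄m)² / 4 = 7.8019
β = Cov / Var = 19.3963 / 7.8019 = 2.4861

2.486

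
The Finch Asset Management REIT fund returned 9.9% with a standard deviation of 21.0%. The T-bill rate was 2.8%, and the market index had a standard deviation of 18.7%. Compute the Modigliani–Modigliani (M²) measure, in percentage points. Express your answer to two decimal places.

9.12

Sharpe = (Rp − Rf) / σp = (9.9% − 2.8%) / 21.0% = 0.3381
M² = Rf + Sharpe × σm = 2.8% + 0.3381 × 18.7% = 9.1225%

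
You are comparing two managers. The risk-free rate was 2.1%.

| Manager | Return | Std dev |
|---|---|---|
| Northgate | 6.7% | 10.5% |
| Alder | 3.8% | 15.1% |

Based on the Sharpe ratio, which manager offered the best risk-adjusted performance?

Northgate: Sharpe ratio = (6.7% − 2.1%) / 10.5% = 0.438
Alder: Sharpe ratio = (3.8% − 2.1%) / 15.1% = 0.113
Highest: Northgate (0.438).

Northgate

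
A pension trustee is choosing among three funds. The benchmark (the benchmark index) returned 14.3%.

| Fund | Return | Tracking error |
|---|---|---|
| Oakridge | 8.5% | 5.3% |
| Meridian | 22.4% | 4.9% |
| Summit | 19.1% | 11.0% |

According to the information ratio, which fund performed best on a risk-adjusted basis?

Oakridge: IR = (8.5% − 14.3%) / 5.3% = -1.094
Meridian: IR = (22.4% − 14.3%) / 4.9% = 1.653
Summit: IR = (19.1% − 14.3%) / 11.0% = 0.436
Highest: Meridian (1.653).

Meridian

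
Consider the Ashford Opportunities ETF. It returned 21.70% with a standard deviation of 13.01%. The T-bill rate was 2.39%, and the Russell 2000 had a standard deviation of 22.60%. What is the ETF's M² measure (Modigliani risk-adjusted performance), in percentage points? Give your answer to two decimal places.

Sharpe = (Rp − Rf) / σp = (21.70% − 2.39%) / 13.01% = 1.4842
M² = Rf + Sharpe × σm = 2.39% + 1.4842 × 22.60% = 35.9329%

35.93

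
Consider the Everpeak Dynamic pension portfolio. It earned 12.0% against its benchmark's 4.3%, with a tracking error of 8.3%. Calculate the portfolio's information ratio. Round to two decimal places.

0.93

IR = (Rp − Rb) / TE = (12.0% − 4.3%) / 8.3% = 7.70% / 8.3% = 0.9277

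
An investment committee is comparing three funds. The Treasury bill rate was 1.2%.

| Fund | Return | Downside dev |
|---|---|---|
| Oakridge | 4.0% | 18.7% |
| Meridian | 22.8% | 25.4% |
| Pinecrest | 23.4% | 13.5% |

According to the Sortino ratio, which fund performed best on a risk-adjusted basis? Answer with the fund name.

Oakridge: Sortino ratio = (4.0% − 1.2%) / 18.7% = 0.150
Meridian: Sortino ratio = (22.8% − 1.2%) / 25.4% = 0.850
Pinecrest: Sortino ratio = (23.4% − 1.2%) / 13.5% = 1.644
Highest: Pinecrest (1.644).

Pinecrest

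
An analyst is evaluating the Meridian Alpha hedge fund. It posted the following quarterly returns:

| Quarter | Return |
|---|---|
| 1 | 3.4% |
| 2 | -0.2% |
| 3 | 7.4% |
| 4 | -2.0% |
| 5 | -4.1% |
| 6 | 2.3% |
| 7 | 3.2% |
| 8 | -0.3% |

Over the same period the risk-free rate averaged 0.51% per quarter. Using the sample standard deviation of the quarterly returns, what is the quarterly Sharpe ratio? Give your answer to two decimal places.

μ = (3.4 − 0.2 + 7.4 − 2 − 4.1 + 2.3 + 3.2 − 0.3) / 8 = 1.2125%
Σ(r − μ)² = (3.4 − 1.2125)² + (-0.2 − 1.2125)² + … = 91.0288
σ = √[91.0288 / 7] = 3.6061%
Sharpe = (μ − rf) / σ = (1.2125 − 0.51) / 3.6061 = 0.7025 / 3.6061 = 0.1948

0.19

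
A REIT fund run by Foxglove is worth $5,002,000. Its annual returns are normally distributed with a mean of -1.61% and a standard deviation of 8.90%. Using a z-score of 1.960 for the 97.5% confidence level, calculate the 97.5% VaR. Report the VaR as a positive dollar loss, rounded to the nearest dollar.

Return at the 97.5% tail: μ − z·σ = -1.61% − 1.960 × 8.90% = -1.61 − 17.4440 = -19.0540%
VaR = −(-19.0540%) × $5,002,000 = 19.0540% × $5,002,000 = $953,081

$953,081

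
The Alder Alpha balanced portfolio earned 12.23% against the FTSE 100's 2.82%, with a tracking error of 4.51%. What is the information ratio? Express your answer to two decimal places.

2.09

IR = (Rp − Rb) / TE = (12.23% − 2.82%) / 4.51% = 9.41% / 4.51% = 2.0865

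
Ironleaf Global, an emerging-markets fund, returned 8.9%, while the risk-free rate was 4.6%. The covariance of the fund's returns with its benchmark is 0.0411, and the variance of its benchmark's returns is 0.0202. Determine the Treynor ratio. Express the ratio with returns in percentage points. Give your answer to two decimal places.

2.11

β = Cov / Var = 0.0411 / 0.0202 = 2.0347
Treynor = (Rp − Rf) / β = (8.9% − 4.6%) / 2.0347 = 4.30 / 2.0347 = 2.1133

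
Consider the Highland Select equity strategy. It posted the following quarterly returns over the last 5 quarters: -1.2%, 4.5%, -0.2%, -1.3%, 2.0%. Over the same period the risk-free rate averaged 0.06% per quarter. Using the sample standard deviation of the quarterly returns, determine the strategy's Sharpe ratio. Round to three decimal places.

0.283

Mean return r̄ = 3.80 / 5 = 0.7600%
Sample std dev = √[24.5320 / 4] = 2.4765%
Sharpe = (r̄ − rf) / σ = (0.7600 − 0.06) / 2.4765 = 0.7000 / 2.4765 = 0.2827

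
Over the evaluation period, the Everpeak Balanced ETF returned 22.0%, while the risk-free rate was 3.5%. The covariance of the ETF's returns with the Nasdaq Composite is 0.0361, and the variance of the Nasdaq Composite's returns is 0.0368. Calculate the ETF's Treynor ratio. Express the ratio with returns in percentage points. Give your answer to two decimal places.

18.86

β = Cov / Var = 0.0361 / 0.0368 = 0.9810
Treynor = (Rp − Rf) / β = (22.0% − 3.5%) / 0.9810 = 18.50 / 0.9810 = 18.8583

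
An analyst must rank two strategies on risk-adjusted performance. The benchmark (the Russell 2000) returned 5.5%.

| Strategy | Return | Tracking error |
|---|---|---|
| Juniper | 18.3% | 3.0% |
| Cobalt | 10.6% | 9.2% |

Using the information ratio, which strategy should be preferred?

Juniper

Juniper: IR = (18.3% − 5.5%) / 3.0% = 4.267
Cobalt: IR = (10.6% − 5.5%) / 9.2% = 0.554
Highest: Juniper (4.267).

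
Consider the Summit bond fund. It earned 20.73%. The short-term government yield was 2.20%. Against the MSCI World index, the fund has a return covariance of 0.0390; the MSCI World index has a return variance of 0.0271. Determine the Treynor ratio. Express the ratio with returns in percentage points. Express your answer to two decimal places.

β = Cov / Var = 0.0390 / 0.0271 = 1.4391
Treynor = (Rp − Rf) / β = (20.73% − 2.20%) / 1.4391 = 18.53 / 1.4391 = 12.8761

12.88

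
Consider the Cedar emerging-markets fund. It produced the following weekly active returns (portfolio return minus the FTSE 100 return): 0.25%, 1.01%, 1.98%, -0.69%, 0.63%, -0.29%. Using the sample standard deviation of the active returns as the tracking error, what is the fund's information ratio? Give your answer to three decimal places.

0.504

r̄ = (0.25 + 1.01 + 1.98 − 0.69 + 0.63 − 0.29) / 6 = 2.890 / 6 = 0.4817%
Sample std dev = √[4.5681 / 5] = 0.9558%
IR = r̄ / tracking error = 0.4817 / 0.9558 = 0.5040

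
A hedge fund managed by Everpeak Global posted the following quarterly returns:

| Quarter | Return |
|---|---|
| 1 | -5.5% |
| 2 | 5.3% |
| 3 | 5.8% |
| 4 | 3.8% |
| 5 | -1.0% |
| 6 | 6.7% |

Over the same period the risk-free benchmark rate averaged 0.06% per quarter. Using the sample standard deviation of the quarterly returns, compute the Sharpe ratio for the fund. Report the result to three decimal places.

r̄ = (-5.5 + 5.3 + 5.8 + 3.8 − 1 + 6.7) / 6 = 15.10 / 6 = 2.5167%
Sample std dev = √[114.3083 / 5] = 4.7814%
Sharpe = (r̄ − rf) / σ = (2.5167 − 0.06) / 4.7814 = 2.4567 / 4.7814 = 0.5138

0.514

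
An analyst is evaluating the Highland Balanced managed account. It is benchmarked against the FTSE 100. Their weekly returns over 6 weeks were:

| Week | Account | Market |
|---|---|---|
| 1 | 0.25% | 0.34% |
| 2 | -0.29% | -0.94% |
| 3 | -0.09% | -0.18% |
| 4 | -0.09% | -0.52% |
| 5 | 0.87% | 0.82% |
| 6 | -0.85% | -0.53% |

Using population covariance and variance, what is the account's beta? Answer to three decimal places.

0.744

r̄p = -0.0333%,  r̄m = -0.1683%
Cov = Σ(rp − r̄p)(rm − r̄m) / 6 = 0.2585
Var(rm) = Σ(rm − r̄m)² / 6 = 0.3475
β = Cov / Var = 0.2585 / 0.3475 = 0.7439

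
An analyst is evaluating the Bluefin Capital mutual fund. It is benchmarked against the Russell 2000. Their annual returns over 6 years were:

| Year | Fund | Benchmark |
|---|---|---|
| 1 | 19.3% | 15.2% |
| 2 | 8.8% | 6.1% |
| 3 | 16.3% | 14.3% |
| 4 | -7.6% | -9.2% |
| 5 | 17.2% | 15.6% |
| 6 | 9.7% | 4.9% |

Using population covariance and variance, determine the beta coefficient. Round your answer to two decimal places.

1.02

r̄p = 10.6167%,  r̄m = 7.8167%
Cov = Σ(rp − r̄p)(rm − r̄m) / 6 = 77.9964
Var(rm) = Σ(rm − r̄m)² / 6 = 76.3581
β = Cov / Var = 77.9964 / 76.3581 = 1.0215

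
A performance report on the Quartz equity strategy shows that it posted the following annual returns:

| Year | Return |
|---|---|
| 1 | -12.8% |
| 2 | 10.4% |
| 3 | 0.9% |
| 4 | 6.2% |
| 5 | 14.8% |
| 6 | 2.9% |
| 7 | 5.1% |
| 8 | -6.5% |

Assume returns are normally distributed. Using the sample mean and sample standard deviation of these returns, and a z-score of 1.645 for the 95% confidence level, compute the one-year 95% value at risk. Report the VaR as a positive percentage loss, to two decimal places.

r̄ = (-12.8 + 10.4 + 0.9 + 6.2 + 14.8 + 2.9 + 5.1 − 6.5) / 8 = 2.6250%
Σ(r − r̄)² = (-12.8 − 2.6250)² + (10.4 − 2.6250)² + … = 551.8350
sample σ = √(551.8350 / 7) = √78.8336 = 8.8788%
VaR = −(r̄ − z·σ) = −(2.6250 − 1.645 × 8.8788) = −(-11.9806) = 11.9806%

11.98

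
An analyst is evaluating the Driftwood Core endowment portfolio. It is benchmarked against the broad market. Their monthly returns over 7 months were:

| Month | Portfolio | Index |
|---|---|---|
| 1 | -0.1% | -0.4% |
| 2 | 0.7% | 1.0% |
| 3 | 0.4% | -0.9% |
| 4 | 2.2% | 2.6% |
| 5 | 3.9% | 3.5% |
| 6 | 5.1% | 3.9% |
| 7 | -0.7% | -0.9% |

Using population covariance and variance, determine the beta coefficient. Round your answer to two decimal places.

1.00

r̄p = 1.6429%,  r̄m = 1.2571%
Cov = Σ(rp − r̄p)(rm − r̄m) / 7 = 3.6876
Var(rm) = Σ(rm − r̄m)² / 7 = 3.7053
β = Cov / Var = 3.6876 / 3.7053 = 0.9952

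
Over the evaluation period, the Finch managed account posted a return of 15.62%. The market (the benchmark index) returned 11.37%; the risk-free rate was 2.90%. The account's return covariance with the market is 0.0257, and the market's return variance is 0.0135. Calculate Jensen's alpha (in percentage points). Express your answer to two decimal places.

β = Cov / Var = 0.0257 / 0.0135 = 1.9037
E[R] = Rf + β(Rm − Rf) = 2.90% + 1.9037 × (11.37% − 2.90%) = 19.0243%
α = Rp − E[R] = 15.62% − 19.0243% = -3.4043

-3.40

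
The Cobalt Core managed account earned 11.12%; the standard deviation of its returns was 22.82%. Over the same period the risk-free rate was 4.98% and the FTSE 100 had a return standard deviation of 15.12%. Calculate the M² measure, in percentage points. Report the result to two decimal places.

9.05

Sharpe = (Rp − Rf) / σp = (11.12% − 4.98%) / 22.82% = 0.2691
M² = Rf + Sharpe × σm = 4.98% + 0.2691 × 15.12% = 9.0488%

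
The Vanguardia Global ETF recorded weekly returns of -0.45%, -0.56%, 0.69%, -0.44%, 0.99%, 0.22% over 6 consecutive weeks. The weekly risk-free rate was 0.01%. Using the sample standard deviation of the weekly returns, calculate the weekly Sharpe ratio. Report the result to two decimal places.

0.10

μ = (-0.45 − 0.56 + 0.69 − 0.44 + 0.99 + 0.22) / 6 = 0.450 / 6 = 0.0750%
Sample std dev = √[2.1806 / 5] = 0.6604%
Sharpe = (μ − rf) / σ = (0.0750 − 0.01) / 0.6604 = 0.0650 / 0.6604 = 0.0984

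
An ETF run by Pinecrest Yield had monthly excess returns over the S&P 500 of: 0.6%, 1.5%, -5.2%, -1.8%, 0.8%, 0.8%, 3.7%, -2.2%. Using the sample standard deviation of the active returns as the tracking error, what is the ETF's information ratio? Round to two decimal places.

μ = (0.6 + 1.5 − 5.2 − 1.8 + 0.8 + 0.8 + 3.7 − 2.2) / 8 = -0.2250%
Sample σ = √[Σ(r − μ)² / 7] = √[52.2950 / 7] = √7.4707 = 2.7333%
IR = μ / tracking error = -0.2250 / 2.7333 = -0.0823

-0.08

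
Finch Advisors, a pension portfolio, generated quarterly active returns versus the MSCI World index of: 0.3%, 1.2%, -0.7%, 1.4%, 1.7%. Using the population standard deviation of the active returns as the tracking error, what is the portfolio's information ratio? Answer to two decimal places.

0.89

r̄ = (0.3 + 1.2 − 0.7 + 1.4 + 1.7) / 5 = 3.90 / 5 = 0.7800%
Population σ = √[Σ(r − r̄)² / 5] = √[3.8280 / 5] = √0.7656 = 0.8750%
IR = r̄ / tracking error = 0.7800 / 0.8750 = 0.8914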